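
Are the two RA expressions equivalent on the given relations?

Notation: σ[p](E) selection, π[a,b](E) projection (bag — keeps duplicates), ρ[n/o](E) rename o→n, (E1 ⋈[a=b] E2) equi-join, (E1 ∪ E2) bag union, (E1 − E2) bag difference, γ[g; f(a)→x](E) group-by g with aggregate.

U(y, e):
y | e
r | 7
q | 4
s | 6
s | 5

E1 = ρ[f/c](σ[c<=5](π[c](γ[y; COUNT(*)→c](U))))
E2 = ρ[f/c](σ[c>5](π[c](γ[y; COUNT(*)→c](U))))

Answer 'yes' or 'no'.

E1 stepwise |·|:
  U → 4
  γ[y; COUNT(*)→c](U) → 3
  π[c](γ[y; COUNT(*)→c](U)) → 3
  σ[c<=5](π[c](γ[y; COUNT(*)→c](U))) → 3
  ρ[f/c](σ[c<=5](π[c](γ[y; COUNT(*)→c](U)))) → 3
E2 stepwise |·|:
  U → 4
  γ[y; COUNT(*)→c](U) → 3
  π[c](γ[y; COUNT(*)→c](U)) → 3
  σ[c>5](π[c](γ[y; COUNT(*)→c](U))) → 0
  ρ[f/c](σ[c>5](π[c](γ[y; COUNT(*)→c](U)))) → 0

E1 result:
f
1
1
2
E2 result:
f
(0 rows)
Witness: (1,) appears 2× in E1 but 0× in E2.

no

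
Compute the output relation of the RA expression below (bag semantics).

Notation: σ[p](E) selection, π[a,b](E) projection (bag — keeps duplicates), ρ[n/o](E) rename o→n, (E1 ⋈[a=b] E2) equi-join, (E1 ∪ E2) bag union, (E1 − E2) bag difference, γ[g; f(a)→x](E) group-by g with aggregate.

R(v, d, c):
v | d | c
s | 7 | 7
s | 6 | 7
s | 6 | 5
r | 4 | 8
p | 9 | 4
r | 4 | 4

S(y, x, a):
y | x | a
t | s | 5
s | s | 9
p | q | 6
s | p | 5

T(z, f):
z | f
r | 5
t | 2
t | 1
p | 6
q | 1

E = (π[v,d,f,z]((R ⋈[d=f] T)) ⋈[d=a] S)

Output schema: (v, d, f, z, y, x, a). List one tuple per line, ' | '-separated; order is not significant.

Subexpression sizes:
  R → 6
  T → 5
  (R ⋈[d=f] T) → 2
  π[v,d,f,z]((R ⋈[d=f] T)) → 2
  S → 4
  (π[v,d,f,z]((R ⋈[d=f] T)) ⋈[d=a] S) → 2

== RESULT ==
v | d | f | z | y | x | a
s | 6 | 6 | p | p | q | 6
s | 6 | 6 | p | p | q | 6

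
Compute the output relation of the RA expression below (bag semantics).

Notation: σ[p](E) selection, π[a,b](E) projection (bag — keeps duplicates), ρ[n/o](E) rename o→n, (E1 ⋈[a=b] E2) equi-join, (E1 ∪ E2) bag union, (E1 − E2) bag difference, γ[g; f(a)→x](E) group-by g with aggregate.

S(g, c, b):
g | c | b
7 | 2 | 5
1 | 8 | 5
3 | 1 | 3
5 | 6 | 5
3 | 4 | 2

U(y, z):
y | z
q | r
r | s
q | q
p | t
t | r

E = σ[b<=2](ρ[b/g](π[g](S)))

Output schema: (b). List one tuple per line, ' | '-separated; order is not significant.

Row counts bottom-up:
  S → 5
  π[g](S) → 5
  ρ[b/g](π[g](S)) → 5
  σ[b<=2](ρ[b/g](π[g](S))) → 1

== RESULT ==
b
1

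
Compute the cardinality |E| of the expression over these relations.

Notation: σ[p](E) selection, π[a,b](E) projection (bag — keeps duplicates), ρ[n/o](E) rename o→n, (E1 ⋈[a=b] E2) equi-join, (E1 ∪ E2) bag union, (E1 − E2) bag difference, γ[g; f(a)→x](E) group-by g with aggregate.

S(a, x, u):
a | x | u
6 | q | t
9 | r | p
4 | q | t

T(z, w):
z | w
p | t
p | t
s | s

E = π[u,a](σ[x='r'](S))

Per-node cardinality:
  S → 3
  σ[x='r'](S) → 1
  π[u,a](σ[x='r'](S)) → 1

|E| = 1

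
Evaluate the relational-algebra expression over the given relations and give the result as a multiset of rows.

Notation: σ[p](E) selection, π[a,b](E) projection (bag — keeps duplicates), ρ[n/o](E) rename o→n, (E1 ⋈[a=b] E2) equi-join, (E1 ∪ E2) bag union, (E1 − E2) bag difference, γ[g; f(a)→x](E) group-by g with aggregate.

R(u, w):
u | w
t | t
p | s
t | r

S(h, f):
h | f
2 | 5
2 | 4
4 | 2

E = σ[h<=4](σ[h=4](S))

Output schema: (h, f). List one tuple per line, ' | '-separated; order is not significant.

Stepwise |·|:
  S → 3
  σ[h=4](S) → 1
  σ[h<=4](σ[h=4](S)) → 1

== RESULT ==
h | f
4 | 2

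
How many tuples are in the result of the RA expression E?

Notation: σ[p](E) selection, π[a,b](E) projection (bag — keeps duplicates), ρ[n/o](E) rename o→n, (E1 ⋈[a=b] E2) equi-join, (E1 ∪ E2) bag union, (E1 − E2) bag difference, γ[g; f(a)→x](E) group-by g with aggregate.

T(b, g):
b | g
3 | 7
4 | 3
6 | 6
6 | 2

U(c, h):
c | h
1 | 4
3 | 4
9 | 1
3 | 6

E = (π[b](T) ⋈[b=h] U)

Stepwise |·|:
  T → 4
  π[b](T) → 4
  U → 4
  (π[b](T) ⋈[b=h] U) → 4

|E| = 4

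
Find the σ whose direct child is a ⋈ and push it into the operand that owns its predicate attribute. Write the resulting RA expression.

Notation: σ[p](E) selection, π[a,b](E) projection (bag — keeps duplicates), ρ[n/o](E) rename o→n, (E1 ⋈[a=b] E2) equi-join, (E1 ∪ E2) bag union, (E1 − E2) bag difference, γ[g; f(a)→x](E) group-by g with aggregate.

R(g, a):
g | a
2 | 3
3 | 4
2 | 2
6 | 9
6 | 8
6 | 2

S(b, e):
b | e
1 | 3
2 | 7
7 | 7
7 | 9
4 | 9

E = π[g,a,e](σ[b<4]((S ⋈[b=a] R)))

σ filters on b, owned by the left side.
E' = π[g,a,e]((σ[b<4](S) ⋈[b=a] R))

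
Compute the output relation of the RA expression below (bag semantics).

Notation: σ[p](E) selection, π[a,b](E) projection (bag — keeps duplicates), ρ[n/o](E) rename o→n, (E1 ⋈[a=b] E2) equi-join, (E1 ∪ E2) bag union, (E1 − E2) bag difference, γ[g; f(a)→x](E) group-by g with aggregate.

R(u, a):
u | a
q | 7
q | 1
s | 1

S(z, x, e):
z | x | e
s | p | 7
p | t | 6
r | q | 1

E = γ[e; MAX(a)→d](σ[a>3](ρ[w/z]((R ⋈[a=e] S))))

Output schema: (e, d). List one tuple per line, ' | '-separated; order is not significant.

Subexpression sizes:
  R → 3
  S → 3
  (R ⋈[a=e] S) → 3
  ρ[w/z]((R ⋈[a=e] S)) → 3
  σ[a>3](ρ[w/z]((R ⋈[a=e] S))) → 1
  γ[e; MAX(a)→d](σ[a>3](ρ[w/z]((R ⋈[a=e] S)))) → 1

== RESULT ==
e | d
7 | 7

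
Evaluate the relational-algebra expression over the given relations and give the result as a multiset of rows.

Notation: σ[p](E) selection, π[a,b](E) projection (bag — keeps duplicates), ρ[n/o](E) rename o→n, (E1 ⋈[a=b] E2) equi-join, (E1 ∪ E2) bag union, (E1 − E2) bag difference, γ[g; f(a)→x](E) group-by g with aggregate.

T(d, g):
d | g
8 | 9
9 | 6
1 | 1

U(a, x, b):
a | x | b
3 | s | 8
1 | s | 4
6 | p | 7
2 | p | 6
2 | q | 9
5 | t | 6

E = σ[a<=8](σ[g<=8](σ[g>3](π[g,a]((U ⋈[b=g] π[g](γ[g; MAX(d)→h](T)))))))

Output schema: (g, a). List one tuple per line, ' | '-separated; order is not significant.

Row counts bottom-up:
  U → 6
  T → 3
  γ[g; MAX(d)→h](T) → 3
  π[g](γ[g; MAX(d)→h](T)) → 3
  (U ⋈[b=g] π[g](γ[g; MAX(d)→h](T))) → 3
  π[g,a]((U ⋈[b=g] π[g](γ[g; MAX(d)→h](T)))) → 3
  σ[g>3](π[g,a]((U ⋈[b=g] π[g](γ[g; MAX(d)→h](T))))) → 3
  σ[g<=8](σ[g>3](π[g,a]((U ⋈[b=g] π[g](γ[g; MAX(d)→h](T)))))) → 2
  σ[a<=8](σ[g<=8](σ[g>3](π[g,a]((U ⋈[b=g] π[g](γ[g; MAX(d)→h](T))))))) → 2

== RESULT ==
g | a
6 | 2
6 | 5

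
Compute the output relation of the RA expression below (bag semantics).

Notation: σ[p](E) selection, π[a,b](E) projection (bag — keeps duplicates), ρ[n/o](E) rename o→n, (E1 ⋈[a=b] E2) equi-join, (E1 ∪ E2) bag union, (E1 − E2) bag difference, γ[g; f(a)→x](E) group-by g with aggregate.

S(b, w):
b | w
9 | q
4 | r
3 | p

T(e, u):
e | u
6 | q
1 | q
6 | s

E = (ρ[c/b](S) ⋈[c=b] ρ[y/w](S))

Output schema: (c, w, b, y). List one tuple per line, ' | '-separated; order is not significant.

Per-node cardinality:
  S → 3
  ρ[c/b](S) → 3
  S → 3
  ρ[y/w](S) → 3
  (ρ[c/b](S) ⋈[c=b] ρ[y/w](S)) → 3

== RESULT ==
c | w | b | y
3 | p | 3 | p
4 | r | 4 | r
9 | q | 9 | q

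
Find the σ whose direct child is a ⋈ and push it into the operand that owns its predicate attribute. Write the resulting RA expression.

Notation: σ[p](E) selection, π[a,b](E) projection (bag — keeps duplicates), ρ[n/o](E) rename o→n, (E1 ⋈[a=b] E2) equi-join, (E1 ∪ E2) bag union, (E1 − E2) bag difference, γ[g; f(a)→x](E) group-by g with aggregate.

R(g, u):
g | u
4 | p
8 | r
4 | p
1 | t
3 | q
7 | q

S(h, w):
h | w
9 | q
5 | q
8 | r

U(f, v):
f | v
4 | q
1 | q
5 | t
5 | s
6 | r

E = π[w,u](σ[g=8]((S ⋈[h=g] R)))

σ filters on g, owned by the right side.
E' = π[w,u]((S ⋈[h=g] σ[g=8](R)))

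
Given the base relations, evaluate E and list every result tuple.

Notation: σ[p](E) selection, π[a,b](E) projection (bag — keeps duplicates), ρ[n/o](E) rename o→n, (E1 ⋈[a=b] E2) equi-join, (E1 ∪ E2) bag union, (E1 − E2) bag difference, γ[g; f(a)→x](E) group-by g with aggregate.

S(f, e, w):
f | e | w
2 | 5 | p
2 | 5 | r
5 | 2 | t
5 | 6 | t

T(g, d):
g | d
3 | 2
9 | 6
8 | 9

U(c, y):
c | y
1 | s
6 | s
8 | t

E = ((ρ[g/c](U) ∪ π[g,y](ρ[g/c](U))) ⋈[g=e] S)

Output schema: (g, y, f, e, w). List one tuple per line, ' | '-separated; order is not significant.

Stepwise |·|:
  U → 3
  ρ[g/c](U) → 3
  U → 3
  ρ[g/c](U) → 3
  π[g,y](ρ[g/c](U)) → 3
  (ρ[g/c](U) ∪ π[g,y](ρ[g/c](U))) → 6
  S → 4
  ((ρ[g/c](U) ∪ π[g,y](ρ[g/c](U))) ⋈[g=e] S) → 2

== RESULT ==
g | y | f | e | w
6 | s | 5 | 6 | t
6 | s | 5 | 6 | t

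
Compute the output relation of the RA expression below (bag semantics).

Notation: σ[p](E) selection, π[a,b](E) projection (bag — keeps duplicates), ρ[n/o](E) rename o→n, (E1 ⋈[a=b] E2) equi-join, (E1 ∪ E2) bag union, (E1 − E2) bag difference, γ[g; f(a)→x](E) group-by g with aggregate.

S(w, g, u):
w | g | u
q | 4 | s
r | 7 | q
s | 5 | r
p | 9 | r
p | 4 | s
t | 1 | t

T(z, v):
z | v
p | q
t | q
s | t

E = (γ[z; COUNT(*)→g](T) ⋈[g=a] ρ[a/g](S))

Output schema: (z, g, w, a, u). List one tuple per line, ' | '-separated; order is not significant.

Stepwise |·|:
  T → 3
  γ[z; COUNT(*)→g](T) → 3
  S → 6
  ρ[a/g](S) → 6
  (γ[z; COUNT(*)→g](T) ⋈[g=a] ρ[a/g](S)) → 3

== RESULT ==
z | g | w | a | u
p | 1 | t | 1 | t
s | 1 | t | 1 | t
t | 1 | t | 1 | t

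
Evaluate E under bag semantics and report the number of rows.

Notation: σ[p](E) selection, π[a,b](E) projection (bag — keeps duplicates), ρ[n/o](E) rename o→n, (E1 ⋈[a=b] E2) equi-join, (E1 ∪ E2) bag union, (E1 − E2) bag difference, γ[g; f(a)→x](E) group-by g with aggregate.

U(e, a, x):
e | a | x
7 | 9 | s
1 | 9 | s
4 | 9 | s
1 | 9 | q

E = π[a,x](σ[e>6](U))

Stepwise |·|:
  U → 4
  σ[e>6](U) → 1
  π[a,x](σ[e>6](U)) → 1

|E| = 1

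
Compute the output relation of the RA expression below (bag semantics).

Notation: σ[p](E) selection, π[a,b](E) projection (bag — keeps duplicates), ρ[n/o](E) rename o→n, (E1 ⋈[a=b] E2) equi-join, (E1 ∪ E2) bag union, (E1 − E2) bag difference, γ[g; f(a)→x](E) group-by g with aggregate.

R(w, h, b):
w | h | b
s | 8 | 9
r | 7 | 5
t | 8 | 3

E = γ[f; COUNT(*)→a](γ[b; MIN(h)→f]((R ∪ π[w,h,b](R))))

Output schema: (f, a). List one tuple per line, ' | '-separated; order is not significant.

Stepwise |·|:
  R → 3
  R → 3
  π[w,h,b](R) → 3
  (R ∪ π[w,h,b](R)) → 6
  γ[b; MIN(h)→f]((R ∪ π[w,h,b](R))) → 3
  γ[f; COUNT(*)→a](γ[b; MIN(h)→f]((R ∪ π[w,h,b](R)))) → 2

== RESULT ==
f | a
7 | 1
8 | 2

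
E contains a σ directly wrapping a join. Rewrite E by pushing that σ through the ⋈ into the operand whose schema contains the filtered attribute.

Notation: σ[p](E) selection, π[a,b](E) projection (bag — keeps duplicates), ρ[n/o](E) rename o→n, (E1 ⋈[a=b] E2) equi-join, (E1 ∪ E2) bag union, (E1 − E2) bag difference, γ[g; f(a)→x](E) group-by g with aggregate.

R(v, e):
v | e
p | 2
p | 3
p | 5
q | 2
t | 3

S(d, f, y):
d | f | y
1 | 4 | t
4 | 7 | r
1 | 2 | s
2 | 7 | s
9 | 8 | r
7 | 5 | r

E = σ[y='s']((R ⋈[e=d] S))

σ filters on y, owned by the right side.
E' = (R ⋈[e=d] σ[y='s'](S))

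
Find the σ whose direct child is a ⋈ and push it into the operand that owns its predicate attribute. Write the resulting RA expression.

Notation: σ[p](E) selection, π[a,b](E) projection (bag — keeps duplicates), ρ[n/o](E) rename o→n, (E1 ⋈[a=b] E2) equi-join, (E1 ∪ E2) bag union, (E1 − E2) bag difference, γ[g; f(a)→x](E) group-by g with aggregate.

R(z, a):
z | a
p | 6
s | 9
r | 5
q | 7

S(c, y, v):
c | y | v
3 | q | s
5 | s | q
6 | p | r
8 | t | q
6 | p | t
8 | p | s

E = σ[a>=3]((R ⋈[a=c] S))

σ filters on a, owned by the left side.
E' = (σ[a>=3](R) ⋈[a=c] S)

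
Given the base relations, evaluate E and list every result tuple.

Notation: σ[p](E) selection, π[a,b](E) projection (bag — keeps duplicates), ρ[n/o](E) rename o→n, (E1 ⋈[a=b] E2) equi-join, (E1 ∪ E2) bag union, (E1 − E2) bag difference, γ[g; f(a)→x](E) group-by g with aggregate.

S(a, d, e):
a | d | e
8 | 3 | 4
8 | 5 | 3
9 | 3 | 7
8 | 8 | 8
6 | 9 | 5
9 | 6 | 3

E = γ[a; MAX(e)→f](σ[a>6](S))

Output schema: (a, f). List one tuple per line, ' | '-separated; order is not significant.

Subexpression sizes:
  S → 6
  σ[a>6](S) → 5
  γ[a; MAX(e)→f](σ[a>6](S)) → 2

== RESULT ==
a | f
8 | 8
9 | 7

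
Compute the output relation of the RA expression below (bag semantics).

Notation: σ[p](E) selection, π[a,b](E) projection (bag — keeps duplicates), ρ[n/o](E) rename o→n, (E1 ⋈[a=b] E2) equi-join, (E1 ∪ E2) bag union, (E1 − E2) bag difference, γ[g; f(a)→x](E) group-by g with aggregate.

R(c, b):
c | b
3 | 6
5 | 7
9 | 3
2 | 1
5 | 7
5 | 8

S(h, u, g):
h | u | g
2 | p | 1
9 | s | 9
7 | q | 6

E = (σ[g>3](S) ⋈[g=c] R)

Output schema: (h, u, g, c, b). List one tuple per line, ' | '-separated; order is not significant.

Subexpression sizes:
  S → 3
  σ[g>3](S) → 2
  R → 6
  (σ[g>3](S) ⋈[g=c] R) → 1

== RESULT ==
h | u | g | c | b
9 | s | 9 | 9 | 3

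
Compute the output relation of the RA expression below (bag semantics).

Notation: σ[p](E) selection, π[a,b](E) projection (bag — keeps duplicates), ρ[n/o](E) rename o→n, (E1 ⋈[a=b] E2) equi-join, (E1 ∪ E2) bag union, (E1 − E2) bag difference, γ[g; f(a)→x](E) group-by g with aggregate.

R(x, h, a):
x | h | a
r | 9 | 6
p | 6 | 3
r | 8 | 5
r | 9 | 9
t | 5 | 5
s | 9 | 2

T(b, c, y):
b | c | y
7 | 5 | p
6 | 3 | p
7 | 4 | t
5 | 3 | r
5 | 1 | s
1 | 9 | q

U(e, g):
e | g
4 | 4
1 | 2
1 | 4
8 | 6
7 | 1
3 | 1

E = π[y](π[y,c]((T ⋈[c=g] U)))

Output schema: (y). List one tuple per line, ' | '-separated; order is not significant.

Per-node cardinality:
  T → 6
  U → 6
  (T ⋈[c=g] U) → 4
  π[y,c]((T ⋈[c=g] U)) → 4
  π[y](π[y,c]((T ⋈[c=g] U))) → 4

== RESULT ==
y
s
s
t
t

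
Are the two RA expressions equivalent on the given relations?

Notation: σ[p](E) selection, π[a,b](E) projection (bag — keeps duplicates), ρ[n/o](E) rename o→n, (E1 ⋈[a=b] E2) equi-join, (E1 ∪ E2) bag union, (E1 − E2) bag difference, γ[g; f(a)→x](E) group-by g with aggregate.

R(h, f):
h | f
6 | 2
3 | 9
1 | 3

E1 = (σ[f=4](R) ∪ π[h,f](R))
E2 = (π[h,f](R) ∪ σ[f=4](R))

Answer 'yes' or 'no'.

E1 subexpression sizes:
  R → 3
  σ[f=4](R) → 0
  R → 3
  π[h,f](R) → 3
  (σ[f=4](R) ∪ π[h,f](R)) → 3
E2 subexpression sizes:
  R → 3
  π[h,f](R) → 3
  R → 3
  σ[f=4](R) → 0
  (π[h,f](R) ∪ σ[f=4](R)) → 3

E1 and E2 produce the same multiset:
h | f
1 | 3
3 | 9
6 | 2

yes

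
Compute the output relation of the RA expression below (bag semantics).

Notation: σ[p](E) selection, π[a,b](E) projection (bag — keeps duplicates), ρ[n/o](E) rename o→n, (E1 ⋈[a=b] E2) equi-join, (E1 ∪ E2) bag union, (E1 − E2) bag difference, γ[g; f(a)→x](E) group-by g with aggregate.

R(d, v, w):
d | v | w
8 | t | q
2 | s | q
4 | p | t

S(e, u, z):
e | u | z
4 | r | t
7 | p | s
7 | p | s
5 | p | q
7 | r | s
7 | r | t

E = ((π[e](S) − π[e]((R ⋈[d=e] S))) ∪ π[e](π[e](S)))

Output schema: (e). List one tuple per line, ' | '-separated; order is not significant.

Row counts bottom-up:
  S → 6
  π[e](S) → 6
  R → 3
  S → 6
  (R ⋈[d=e] S) → 1
  π[e]((R ⋈[d=e] S)) → 1
  (π[e](S) − π[e]((R ⋈[d=e] S))) → 5
  S → 6
  π[e](S) → 6
  π[e](π[e](S)) → 6
  ((π[e](S) − π[e]((R ⋈[d=e] S))) ∪ π[e](π[e](S))) → 11

== RESULT ==
e
4
5
5
7
7
7
7
7
7
7
7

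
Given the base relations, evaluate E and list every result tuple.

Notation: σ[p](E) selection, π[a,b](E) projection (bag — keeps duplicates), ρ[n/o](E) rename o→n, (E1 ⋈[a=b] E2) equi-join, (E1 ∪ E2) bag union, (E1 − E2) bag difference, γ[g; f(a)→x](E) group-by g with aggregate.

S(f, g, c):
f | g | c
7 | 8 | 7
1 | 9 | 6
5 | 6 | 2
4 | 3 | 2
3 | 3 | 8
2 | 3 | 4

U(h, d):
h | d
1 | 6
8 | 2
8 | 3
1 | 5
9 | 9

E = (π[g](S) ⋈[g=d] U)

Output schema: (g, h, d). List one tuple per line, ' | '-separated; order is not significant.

Row counts bottom-up:
  S → 6
  π[g](S) → 6
  U → 5
  (π[g](S) ⋈[g=d] U) → 5

== RESULT ==
g | h | d
3 | 8 | 3
3 | 8 | 3
3 | 8 | 3
6 | 1 | 6
9 | 9 | 9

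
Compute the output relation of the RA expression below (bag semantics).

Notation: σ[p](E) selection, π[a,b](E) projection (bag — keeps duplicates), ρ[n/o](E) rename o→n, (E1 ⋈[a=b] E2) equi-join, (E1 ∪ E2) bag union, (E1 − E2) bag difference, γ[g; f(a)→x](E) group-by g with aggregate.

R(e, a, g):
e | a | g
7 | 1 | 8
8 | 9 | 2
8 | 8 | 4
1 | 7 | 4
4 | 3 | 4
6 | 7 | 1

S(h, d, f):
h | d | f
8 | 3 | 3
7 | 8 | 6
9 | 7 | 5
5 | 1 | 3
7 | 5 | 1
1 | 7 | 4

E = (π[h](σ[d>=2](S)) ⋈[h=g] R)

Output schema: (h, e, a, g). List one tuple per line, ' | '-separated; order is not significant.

Subexpression sizes:
  S → 6
  σ[d>=2](S) → 5
  π[h](σ[d>=2](S)) → 5
  R → 6
  (π[h](σ[d>=2](S)) ⋈[h=g] R) → 2

== RESULT ==
h | e | a | g
1 | 6 | 7 | 1
8 | 7 | 1 | 8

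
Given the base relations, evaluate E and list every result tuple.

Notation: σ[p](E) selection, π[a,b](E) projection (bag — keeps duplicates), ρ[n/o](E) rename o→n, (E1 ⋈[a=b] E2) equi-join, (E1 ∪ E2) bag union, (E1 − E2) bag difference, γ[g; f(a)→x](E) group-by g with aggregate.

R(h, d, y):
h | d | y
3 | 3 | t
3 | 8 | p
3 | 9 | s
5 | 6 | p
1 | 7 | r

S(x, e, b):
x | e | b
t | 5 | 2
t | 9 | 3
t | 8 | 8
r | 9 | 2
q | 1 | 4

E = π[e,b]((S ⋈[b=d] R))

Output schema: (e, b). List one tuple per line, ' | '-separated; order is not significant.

Row counts bottom-up:
  S → 5
  R → 5
  (S ⋈[b=d] R) → 2
  π[e,b]((S ⋈[b=d] R)) → 2

== RESULT ==
e | b
8 | 8
9 | 3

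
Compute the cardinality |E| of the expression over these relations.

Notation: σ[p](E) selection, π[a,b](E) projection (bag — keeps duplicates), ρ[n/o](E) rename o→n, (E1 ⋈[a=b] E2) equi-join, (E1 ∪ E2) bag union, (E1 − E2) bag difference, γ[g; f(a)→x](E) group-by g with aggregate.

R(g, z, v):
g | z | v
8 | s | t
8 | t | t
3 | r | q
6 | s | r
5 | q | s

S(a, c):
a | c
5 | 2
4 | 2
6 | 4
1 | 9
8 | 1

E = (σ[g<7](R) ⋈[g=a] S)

Subexpression sizes:
  R → 5
  σ[g<7](R) → 3
  S → 5
  (σ[g<7](R) ⋈[g=a] S) → 2

|E| = 2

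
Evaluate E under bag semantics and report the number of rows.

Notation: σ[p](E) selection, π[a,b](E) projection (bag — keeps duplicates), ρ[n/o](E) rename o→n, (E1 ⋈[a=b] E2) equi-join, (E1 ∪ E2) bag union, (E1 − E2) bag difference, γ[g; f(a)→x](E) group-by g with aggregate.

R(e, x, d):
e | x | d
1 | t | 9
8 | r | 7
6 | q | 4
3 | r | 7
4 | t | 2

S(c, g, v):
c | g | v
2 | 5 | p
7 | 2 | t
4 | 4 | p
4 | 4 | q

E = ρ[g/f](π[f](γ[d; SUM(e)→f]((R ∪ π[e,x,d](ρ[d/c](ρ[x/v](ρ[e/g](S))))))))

Stepwise |·|:
  R → 5
  S → 4
  ρ[e/g](S) → 4
  ρ[x/v](ρ[e/g](S)) → 4
  ρ[d/c](ρ[x/v](ρ[e/g](S))) → 4
  π[e,x,d](ρ[d/c](ρ[x/v](ρ[e/g](S)))) → 4
  (R ∪ π[e,x,d](ρ[d/c](ρ[x/v](ρ[e/g](S))))) → 9
  γ[d; SUM(e)→f]((R ∪ π[e,x,d](ρ[d/c](ρ[x/v](ρ[e/g](S)))))) → 4
  π[f](γ[d; SUM(e)→f]((R ∪ π[e,x,d](ρ[d/c](ρ[x/v](ρ[e/g](S))))))) → 4
  ρ[g/f](π[f](γ[d; SUM(e)→f]((R ∪ π[e,x,d](ρ[d/c](ρ[x/v](ρ[e/g](S)))))))) → 4

|E| = 4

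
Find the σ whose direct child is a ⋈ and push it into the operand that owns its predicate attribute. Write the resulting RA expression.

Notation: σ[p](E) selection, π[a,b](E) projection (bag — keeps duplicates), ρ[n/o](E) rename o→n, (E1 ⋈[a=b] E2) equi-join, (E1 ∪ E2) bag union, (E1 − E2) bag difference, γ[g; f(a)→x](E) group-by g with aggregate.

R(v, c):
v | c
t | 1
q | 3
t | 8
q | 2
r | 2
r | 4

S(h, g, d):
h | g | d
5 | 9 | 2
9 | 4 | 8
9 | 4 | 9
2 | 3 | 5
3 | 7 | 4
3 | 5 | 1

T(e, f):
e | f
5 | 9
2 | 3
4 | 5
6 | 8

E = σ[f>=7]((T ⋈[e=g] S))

σ filters on f, owned by the left side.
E' = (σ[f>=7](T) ⋈[e=g] S)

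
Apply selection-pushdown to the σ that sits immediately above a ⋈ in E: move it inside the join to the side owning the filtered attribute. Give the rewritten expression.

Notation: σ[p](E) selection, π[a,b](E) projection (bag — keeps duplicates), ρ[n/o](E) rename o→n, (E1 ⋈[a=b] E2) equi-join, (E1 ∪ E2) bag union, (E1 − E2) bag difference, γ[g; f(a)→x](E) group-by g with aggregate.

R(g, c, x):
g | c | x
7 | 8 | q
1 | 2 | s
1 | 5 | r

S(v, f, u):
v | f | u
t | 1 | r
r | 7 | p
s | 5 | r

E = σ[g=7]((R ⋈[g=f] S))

σ filters on g, owned by the left side.
E' = (σ[g=7](R) ⋈[g=f] S)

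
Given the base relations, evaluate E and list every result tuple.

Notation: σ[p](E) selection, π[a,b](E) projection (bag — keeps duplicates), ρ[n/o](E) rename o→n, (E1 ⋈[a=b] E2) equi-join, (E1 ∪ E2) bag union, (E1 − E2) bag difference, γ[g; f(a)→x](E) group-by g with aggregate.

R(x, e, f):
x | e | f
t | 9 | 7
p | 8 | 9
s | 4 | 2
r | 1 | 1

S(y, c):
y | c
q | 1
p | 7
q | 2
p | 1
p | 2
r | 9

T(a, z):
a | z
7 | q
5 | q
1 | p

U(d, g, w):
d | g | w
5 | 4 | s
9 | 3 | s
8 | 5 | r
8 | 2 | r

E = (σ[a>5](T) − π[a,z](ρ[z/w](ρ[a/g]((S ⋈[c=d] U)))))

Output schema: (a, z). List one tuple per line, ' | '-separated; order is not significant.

Per-node cardinality:
  T → 3
  σ[a>5](T) → 1
  S → 6
  U → 4
  (S ⋈[c=d] U) → 1
  ρ[a/g]((S ⋈[c=d] U)) → 1
  ρ[z/w](ρ[a/g]((S ⋈[c=d] U))) → 1
  π[a,z](ρ[z/w](ρ[a/g]((S ⋈[c=d] U)))) → 1
  (σ[a>5](T) − π[a,z](ρ[z/w](ρ[a/g]((S ⋈[c=d] U))))) → 1

== RESULT ==
a | z
7 | q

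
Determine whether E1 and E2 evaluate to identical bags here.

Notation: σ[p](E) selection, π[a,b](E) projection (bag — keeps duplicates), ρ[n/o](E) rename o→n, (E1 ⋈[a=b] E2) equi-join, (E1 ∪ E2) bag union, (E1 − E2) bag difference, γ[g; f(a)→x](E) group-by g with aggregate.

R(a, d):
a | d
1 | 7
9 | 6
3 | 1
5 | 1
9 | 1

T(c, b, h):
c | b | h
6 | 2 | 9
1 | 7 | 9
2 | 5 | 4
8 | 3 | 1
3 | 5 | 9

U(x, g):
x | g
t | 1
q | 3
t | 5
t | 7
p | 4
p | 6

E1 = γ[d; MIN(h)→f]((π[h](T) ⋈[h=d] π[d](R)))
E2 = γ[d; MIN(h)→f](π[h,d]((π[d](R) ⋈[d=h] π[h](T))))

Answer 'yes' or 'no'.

E1 subexpression sizes:
  T → 5
  π[h](T) → 5
  R → 5
  π[d](R) → 5
  (π[h](T) ⋈[h=d] π[d](R)) → 3
  γ[d; MIN(h)→f]((π[h](T) ⋈[h=d] π[d](R))) → 1
E2 subexpression sizes:
  R → 5
  π[d](R) → 5
  T → 5
  π[h](T) → 5
  (π[d](R) ⋈[d=h] π[h](T)) → 3
  π[h,d]((π[d](R) ⋈[d=h] π[h](T))) → 3
  γ[d; MIN(h)→f](π[h,d]((π[d](R) ⋈[d=h] π[h](T)))) → 1

E1 and E2 produce the same multiset:
d | f
1 | 1

yes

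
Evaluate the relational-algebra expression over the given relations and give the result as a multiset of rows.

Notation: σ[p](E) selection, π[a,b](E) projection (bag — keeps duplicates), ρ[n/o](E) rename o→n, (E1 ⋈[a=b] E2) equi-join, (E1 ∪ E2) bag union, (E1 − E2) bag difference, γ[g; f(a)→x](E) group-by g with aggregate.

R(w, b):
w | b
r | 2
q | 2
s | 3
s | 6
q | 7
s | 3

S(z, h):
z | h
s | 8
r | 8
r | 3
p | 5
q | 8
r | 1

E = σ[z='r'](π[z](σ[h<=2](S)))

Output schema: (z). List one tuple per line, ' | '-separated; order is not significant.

Per-node cardinality:
  S → 6
  σ[h<=2](S) → 1
  π[z](σ[h<=2](S)) → 1
  σ[z='r'](π[z](σ[h<=2](S))) → 1

== RESULT ==
z
r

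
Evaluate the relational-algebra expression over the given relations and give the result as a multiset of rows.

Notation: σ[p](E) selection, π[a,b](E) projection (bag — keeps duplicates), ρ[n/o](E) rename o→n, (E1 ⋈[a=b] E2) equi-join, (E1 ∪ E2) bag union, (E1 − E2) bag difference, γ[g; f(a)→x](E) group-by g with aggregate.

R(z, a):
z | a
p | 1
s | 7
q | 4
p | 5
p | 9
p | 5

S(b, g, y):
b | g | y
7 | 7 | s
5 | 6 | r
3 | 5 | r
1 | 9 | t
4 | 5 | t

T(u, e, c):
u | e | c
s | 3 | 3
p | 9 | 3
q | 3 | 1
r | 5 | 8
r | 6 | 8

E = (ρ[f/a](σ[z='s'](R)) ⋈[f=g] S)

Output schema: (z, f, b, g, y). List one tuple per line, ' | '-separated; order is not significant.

Row counts bottom-up:
  R → 6
  σ[z='s'](R) → 1
  ρ[f/a](σ[z='s'](R)) → 1
  S → 5
  (ρ[f/a](σ[z='s'](R)) ⋈[f=g] S) → 1

== RESULT ==
z | f | b | g | y
s | 7 | 7 | 7 | s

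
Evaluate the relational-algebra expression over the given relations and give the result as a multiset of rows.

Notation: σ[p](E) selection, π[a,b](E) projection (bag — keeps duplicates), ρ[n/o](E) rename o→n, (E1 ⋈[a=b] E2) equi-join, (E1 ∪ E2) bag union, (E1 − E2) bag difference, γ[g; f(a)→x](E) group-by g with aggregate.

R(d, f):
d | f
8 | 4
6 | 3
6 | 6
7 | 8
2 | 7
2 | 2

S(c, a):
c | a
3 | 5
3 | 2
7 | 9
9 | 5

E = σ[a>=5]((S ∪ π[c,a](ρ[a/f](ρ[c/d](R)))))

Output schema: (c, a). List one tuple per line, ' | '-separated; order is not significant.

Subexpression sizes:
  S → 4
  R → 6
  ρ[c/d](R) → 6
  ρ[a/f](ρ[c/d](R)) → 6
  π[c,a](ρ[a/f](ρ[c/d](R))) → 6
  (S ∪ π[c,a](ρ[a/f](ρ[c/d](R)))) → 10
  σ[a>=5]((S ∪ π[c,a](ρ[a/f](ρ[c/d](R))))) → 6

== RESULT ==
c | a
2 | 7
3 | 5
6 | 6
7 | 8
7 | 9
9 | 5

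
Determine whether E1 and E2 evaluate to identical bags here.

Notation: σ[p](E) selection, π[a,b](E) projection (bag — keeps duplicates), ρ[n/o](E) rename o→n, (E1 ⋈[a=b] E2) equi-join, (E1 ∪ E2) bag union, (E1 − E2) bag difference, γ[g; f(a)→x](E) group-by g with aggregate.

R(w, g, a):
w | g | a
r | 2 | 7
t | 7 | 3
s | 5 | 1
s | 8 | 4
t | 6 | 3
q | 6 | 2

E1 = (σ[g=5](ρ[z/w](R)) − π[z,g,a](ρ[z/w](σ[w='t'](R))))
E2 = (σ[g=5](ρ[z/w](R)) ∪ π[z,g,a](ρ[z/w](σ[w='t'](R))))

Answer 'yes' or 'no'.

E1 per-node cardinality:
  R → 6
  ρ[z/w](R) → 6
  σ[g=5](ρ[z/w](R)) → 1
  R → 6
  σ[w='t'](R) → 2
  ρ[z/w](σ[w='t'](R)) → 2
  π[z,g,a](ρ[z/w](σ[w='t'](R))) → 2
  (σ[g=5](ρ[z/w](R)) − π[z,g,a](ρ[z/w](σ[w='t'](R)))) → 1
E2 per-node cardinality:
  R → 6
  ρ[z/w](R) → 6
  σ[g=5](ρ[z/w](R)) → 1
  R → 6
  σ[w='t'](R) → 2
  ρ[z/w](σ[w='t'](R)) → 2
  π[z,g,a](ρ[z/w](σ[w='t'](R))) → 2
  (σ[g=5](ρ[z/w](R)) ∪ π[z,g,a](ρ[z/w](σ[w='t'](R)))) → 3

E1 result:
z | g | a
s | 5 | 1
E2 result:
z | g | a
s | 5 | 1
t | 6 | 3
t | 7 | 3
Witness: ('t', 6, 3) appears 0× in E1 but 1× in E2.

no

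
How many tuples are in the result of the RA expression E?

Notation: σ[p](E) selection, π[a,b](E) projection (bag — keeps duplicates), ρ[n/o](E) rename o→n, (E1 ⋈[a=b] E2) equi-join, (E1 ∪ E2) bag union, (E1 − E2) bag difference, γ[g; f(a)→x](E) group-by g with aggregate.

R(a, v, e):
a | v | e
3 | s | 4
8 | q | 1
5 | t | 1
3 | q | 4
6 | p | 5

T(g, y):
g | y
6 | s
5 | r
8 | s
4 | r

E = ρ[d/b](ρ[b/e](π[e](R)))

Subexpression sizes:
  R → 5
  π[e](R) → 5
  ρ[b/e](π[e](R)) → 5
  ρ[d/b](ρ[b/e](π[e](R))) → 5

|E| = 5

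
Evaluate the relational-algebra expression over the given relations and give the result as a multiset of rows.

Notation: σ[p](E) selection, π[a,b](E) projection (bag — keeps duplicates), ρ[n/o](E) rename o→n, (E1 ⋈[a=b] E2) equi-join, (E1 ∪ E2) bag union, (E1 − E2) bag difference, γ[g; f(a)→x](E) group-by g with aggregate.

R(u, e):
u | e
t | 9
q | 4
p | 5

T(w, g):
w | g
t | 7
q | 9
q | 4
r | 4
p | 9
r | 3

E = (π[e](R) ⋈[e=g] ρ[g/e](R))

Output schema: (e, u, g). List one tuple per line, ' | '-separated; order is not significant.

Per-node cardinality:
  R → 3
  π[e](R) → 3
  R → 3
  ρ[g/e](R) → 3
  (π[e](R) ⋈[e=g] ρ[g/e](R)) → 3

== RESULT ==
e | u | g
4 | q | 4
5 | p | 5
9 | t | 9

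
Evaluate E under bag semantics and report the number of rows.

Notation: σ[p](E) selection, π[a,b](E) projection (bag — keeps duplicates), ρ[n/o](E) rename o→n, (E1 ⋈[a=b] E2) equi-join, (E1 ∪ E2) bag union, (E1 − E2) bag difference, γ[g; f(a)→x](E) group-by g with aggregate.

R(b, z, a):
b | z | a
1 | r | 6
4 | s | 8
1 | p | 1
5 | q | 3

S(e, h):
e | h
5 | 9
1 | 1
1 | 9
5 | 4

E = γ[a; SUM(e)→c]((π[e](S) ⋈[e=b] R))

Stepwise |·|:
  S → 4
  π[e](S) → 4
  R → 4
  (π[e](S) ⋈[e=b] R) → 6
  γ[a; SUM(e)→c]((π[e](S) ⋈[e=b] R)) → 3

|E| = 3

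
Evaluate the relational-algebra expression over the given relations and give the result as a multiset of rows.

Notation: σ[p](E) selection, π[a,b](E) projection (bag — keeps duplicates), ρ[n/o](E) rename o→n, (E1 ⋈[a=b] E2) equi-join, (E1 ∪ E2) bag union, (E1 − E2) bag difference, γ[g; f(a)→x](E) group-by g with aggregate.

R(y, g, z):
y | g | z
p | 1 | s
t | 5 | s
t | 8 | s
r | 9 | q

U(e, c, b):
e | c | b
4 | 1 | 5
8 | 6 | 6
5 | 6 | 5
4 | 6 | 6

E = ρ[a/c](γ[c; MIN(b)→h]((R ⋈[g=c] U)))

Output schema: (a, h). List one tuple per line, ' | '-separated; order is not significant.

Per-node cardinality:
  R → 4
  U → 4
  (R ⋈[g=c] U) → 1
  γ[c; MIN(b)→h]((R ⋈[g=c] U)) → 1
  ρ[a/c](γ[c; MIN(b)→h]((R ⋈[g=c] U))) → 1

== RESULT ==
a | h
1 | 5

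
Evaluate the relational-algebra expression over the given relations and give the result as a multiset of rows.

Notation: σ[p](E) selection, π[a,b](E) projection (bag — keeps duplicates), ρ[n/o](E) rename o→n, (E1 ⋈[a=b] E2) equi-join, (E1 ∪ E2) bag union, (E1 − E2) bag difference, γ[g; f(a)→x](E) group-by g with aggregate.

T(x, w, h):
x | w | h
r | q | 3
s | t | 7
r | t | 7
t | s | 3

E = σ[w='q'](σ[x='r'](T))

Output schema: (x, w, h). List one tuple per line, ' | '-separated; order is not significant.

Stepwise |·|:
  T → 4
  σ[x='r'](T) → 2
  σ[w='q'](σ[x='r'](T)) → 1

== RESULT ==
x | w | h
r | q | 3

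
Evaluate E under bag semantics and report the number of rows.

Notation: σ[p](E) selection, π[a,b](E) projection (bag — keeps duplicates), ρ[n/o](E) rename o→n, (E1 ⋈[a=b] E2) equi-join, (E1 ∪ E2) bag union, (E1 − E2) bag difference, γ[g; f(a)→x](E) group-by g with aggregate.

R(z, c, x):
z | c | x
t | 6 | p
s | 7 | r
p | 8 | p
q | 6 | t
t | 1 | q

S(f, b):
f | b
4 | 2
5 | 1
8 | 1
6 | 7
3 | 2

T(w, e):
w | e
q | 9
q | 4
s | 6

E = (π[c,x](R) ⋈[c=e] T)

Stepwise |·|:
  R → 5
  π[c,x](R) → 5
  T → 3
  (π[c,x](R) ⋈[c=e] T) → 2

|E| = 2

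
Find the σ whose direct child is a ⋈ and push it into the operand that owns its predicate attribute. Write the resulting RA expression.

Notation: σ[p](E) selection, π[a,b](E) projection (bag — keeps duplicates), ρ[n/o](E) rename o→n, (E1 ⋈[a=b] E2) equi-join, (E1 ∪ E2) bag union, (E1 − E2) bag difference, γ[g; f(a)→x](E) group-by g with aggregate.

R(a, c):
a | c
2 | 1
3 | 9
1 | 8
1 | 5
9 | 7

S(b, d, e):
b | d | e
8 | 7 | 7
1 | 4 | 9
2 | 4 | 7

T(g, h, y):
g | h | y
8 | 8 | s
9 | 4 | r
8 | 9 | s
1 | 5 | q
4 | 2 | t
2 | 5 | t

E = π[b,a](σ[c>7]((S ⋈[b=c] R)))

σ filters on c, owned by the right side.
E' = π[b,a]((S ⋈[b=c] σ[c>7](R)))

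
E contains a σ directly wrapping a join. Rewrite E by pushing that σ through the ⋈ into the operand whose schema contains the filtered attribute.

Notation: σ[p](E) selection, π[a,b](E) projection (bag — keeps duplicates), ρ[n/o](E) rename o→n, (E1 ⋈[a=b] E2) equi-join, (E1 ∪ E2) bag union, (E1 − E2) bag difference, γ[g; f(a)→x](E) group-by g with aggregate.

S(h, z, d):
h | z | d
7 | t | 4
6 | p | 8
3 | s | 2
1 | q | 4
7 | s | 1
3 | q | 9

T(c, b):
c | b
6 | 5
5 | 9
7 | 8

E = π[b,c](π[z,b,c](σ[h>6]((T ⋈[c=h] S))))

σ filters on h, owned by the right side.
E' = π[b,c](π[z,b,c]((T ⋈[c=h] σ[h>6](S))))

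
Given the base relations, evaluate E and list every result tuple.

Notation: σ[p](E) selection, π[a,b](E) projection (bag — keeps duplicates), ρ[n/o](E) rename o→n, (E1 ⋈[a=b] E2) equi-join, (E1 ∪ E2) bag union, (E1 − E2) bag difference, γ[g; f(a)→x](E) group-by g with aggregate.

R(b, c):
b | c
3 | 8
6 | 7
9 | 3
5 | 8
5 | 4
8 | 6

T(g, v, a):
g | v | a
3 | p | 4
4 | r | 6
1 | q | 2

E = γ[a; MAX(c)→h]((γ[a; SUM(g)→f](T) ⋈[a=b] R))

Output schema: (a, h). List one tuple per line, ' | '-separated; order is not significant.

Row counts bottom-up:
  T → 3
  γ[a; SUM(g)→f](T) → 3
  R → 6
  (γ[a; SUM(g)→f](T) ⋈[a=b] R) → 1
  γ[a; MAX(c)→h]((γ[a; SUM(g)→f](T) ⋈[a=b] R)) → 1

== RESULT ==
a | h
6 | 7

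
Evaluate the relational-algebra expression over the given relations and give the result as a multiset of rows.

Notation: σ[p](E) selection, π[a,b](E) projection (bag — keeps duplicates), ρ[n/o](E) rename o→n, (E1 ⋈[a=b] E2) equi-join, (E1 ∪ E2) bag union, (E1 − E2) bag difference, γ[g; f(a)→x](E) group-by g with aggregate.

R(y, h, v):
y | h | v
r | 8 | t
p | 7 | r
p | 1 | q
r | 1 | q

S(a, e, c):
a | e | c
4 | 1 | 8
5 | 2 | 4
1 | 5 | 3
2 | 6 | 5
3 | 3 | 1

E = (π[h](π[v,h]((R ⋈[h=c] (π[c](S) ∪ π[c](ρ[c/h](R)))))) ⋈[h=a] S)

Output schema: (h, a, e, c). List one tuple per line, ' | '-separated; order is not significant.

Row counts bottom-up:
  R → 4
  S → 5
  π[c](S) → 5
  R → 4
  ρ[c/h](R) → 4
  π[c](ρ[c/h](R)) → 4
  (π[c](S) ∪ π[c](ρ[c/h](R))) → 9
  (R ⋈[h=c] (π[c](S) ∪ π[c](ρ[c/h](R)))) → 9
  π[v,h]((R ⋈[h=c] (π[c](S) ∪ π[c](ρ[c/h](R))))) → 9
  π[h](π[v,h]((R ⋈[h=c] (π[c](S) ∪ π[c](ρ[c/h](R)))))) → 9
  S → 5
  (π[h](π[v,h]((R ⋈[h=c] (π[c](S) ∪ π[c](ρ[c/h](R)))))) ⋈[h=a] S) → 6

== RESULT ==
h | a | e | c
1 | 1 | 5 | 3
1 | 1 | 5 | 3
1 | 1 | 5 | 3
1 | 1 | 5 | 3
1 | 1 | 5 | 3
1 | 1 | 5 | 3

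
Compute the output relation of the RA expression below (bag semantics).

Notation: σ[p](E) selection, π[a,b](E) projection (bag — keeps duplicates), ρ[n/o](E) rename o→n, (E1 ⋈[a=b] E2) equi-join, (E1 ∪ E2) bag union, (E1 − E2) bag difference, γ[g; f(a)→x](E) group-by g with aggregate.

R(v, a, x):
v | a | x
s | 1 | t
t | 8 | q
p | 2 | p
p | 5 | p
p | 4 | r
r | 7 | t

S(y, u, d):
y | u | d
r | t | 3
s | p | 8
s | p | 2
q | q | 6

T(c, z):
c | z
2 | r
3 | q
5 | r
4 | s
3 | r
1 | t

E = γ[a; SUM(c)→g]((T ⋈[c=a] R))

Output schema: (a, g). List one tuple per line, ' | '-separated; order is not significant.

Subexpression sizes:
  T → 6
  R → 6
  (T ⋈[c=a] R) → 4
  γ[a; SUM(c)→g]((T ⋈[c=a] R)) → 4

== RESULT ==
a | g
1 | 1
2 | 2
4 | 4
5 | 5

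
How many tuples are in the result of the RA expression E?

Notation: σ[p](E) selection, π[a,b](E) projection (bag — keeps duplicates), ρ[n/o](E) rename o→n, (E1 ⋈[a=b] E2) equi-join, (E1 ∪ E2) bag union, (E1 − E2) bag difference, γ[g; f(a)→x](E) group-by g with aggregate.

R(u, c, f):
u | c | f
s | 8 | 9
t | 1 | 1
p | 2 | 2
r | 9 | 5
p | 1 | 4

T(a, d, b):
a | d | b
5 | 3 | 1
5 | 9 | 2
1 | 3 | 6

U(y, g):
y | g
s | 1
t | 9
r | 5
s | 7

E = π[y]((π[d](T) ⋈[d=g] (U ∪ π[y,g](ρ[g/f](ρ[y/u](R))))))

Subexpression sizes:
  T → 3
  π[d](T) → 3
  U → 4
  R → 5
  ρ[y/u](R) → 5
  ρ[g/f](ρ[y/u](R)) → 5
  π[y,g](ρ[g/f](ρ[y/u](R))) → 5
  (U ∪ π[y,g](ρ[g/f](ρ[y/u](R)))) → 9
  (π[d](T) ⋈[d=g] (U ∪ π[y,g](ρ[g/f](ρ[y/u](R))))) → 2
  π[y]((π[d](T) ⋈[d=g] (U ∪ π[y,g](ρ[g/f](ρ[y/u](R)))))) → 2

|E| = 2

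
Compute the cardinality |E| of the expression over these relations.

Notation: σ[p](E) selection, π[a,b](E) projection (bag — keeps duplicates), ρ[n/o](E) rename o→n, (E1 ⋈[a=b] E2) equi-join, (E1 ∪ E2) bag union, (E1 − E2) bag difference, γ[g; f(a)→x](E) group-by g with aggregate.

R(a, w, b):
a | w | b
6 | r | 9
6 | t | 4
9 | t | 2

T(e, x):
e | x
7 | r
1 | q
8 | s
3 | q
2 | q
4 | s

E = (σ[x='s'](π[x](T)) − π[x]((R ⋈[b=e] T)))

Subexpression sizes:
  T → 6
  π[x](T) → 6
  σ[x='s'](π[x](T)) → 2
  R → 3
  T → 6
  (R ⋈[b=e] T) → 2
  π[x]((R ⋈[b=e] T)) → 2
  (σ[x='s'](π[x](T)) − π[x]((R ⋈[b=e] T))) → 1

|E| = 1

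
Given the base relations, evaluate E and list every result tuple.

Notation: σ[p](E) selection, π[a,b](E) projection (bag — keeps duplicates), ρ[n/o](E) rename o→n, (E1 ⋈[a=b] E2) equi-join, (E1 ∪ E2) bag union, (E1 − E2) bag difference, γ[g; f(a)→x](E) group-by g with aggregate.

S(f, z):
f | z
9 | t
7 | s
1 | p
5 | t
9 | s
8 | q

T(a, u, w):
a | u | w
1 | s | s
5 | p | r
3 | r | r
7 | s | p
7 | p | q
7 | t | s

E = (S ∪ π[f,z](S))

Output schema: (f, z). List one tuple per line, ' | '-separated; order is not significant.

Per-node cardinality:
  S → 6
  S → 6
  π[f,z](S) → 6
  (S ∪ π[f,z](S)) → 12

== RESULT ==
f | z
1 | p
1 | p
5 | t
5 | t
7 | s
7 | s
8 | q
8 | q
9 | s
9 | s
9 | t
9 | t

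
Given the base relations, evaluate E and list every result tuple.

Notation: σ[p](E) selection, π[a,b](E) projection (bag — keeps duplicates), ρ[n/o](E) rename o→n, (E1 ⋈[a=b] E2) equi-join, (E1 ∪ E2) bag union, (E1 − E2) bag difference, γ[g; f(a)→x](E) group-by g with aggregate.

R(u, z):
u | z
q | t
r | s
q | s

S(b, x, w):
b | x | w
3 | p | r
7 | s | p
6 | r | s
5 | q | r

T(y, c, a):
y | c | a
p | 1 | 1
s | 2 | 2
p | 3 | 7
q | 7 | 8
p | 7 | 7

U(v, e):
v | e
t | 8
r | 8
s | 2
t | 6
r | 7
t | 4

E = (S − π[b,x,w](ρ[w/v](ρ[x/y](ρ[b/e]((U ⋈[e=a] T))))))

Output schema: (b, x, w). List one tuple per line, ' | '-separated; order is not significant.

Per-node cardinality:
  S → 4
  U → 6
  T → 5
  (U ⋈[e=a] T) → 5
  ρ[b/e]((U ⋈[e=a] T)) → 5
  ρ[x/y](ρ[b/e]((U ⋈[e=a] T))) → 5
  ρ[w/v](ρ[x/y](ρ[b/e]((U ⋈[e=a] T)))) → 5
  π[b,x,w](ρ[w/v](ρ[x/y](ρ[b/e]((U ⋈[e=a] T))))) → 5
  (S − π[b,x,w](ρ[w/v](ρ[x/y](ρ[b/e]((U ⋈[e=a] T)))))) → 4

== RESULT ==
b | x | w
3 | p | r
5 | q | r
6 | r | s
7 | s | p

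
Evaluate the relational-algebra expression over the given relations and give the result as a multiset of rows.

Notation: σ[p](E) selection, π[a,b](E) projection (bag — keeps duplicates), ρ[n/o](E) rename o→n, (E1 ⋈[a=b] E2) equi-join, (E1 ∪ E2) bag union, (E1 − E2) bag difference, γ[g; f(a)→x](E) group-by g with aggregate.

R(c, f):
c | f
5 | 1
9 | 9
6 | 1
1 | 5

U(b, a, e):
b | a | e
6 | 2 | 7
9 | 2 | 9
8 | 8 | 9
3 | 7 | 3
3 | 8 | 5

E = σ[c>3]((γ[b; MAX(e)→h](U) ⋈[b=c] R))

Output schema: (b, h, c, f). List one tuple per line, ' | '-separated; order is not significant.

Row counts bottom-up:
  U → 5
  γ[b; MAX(e)→h](U) → 4
  R → 4
  (γ[b; MAX(e)→h](U) ⋈[b=c] R) → 2
  σ[c>3]((γ[b; MAX(e)→h](U) ⋈[b=c] R)) → 2

== RESULT ==
b | h | c | f
6 | 7 | 6 | 1
9 | 9 | 9 | 9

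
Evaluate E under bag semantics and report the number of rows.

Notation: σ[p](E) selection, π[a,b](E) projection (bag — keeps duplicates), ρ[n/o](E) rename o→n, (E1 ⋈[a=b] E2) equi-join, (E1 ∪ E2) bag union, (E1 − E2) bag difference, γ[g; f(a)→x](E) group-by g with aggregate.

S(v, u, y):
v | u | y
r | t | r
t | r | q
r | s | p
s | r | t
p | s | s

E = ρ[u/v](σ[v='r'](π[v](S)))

Row counts bottom-up:
  S → 5
  π[v](S) → 5
  σ[v='r'](π[v](S)) → 2
  ρ[u/v](σ[v='r'](π[v](S))) → 2

|E| = 2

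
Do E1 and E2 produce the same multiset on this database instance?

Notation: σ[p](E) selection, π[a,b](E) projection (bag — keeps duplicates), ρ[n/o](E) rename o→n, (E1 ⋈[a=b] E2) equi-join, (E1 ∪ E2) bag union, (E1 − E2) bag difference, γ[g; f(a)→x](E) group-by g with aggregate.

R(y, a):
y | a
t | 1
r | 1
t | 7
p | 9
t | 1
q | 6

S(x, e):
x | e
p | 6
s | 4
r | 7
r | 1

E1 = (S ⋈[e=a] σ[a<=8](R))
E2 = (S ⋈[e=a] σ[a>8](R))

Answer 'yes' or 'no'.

E1 subexpression sizes:
  S → 4
  R → 6
  σ[a<=8](R) → 5
  (S ⋈[e=a] σ[a<=8](R)) → 5
E2 subexpression sizes:
  S → 4
  R → 6
  σ[a>8](R) → 1
  (S ⋈[e=a] σ[a>8](R)) → 0

E1 result:
x | e | y | a
p | 6 | q | 6
r | 1 | r | 1
r | 1 | t | 1
r | 1 | t | 1
r | 7 | t | 7
E2 result:
x | e | y | a
(0 rows)
Witness: ('r', 7, 't', 7) appears 1× in E1 but 0× in E2.

no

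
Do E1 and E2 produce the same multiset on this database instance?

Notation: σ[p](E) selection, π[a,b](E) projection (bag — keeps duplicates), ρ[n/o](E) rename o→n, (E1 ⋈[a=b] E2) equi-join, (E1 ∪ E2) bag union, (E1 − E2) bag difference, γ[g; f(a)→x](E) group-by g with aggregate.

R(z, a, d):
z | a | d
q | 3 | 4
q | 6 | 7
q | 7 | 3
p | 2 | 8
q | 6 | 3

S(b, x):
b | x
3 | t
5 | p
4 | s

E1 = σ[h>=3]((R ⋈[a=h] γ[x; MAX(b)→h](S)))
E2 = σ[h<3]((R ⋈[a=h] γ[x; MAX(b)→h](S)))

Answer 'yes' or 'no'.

E1 row counts bottom-up:
  R → 5
  S → 3
  γ[x; MAX(b)→h](S) → 3
  (R ⋈[a=h] γ[x; MAX(b)→h](S)) → 1
  σ[h>=3]((R ⋈[a=h] γ[x; MAX(b)→h](S))) → 1
E2 row counts bottom-up:
  R → 5
  S → 3
  γ[x; MAX(b)→h](S) → 3
  (R ⋈[a=h] γ[x; MAX(b)→h](S)) → 1
  σ[h<3]((R ⋈[a=h] γ[x; MAX(b)→h](S))) → 0

E1 result:
z | a | d | x | h
q | 3 | 4 | t | 3
E2 result:
z | a | d | x | h
(0 rows)
Witness: ('q', 3, 4, 't', 3) appears 1× in E1 but 0× in E2.

no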